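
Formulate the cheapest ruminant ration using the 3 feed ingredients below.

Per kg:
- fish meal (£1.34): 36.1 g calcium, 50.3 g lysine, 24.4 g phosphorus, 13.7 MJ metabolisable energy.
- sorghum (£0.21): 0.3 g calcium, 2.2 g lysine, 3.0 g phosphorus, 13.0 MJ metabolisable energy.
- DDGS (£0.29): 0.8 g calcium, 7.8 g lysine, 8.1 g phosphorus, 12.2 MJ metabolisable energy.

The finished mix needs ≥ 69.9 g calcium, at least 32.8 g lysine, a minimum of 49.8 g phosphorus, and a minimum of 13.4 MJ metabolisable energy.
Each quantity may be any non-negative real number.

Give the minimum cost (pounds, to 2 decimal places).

Let x1 = kg of fish meal, x2 = kg of sorghum, x3 = kg of DDGS.
Minimize 1.34x1 + 0.21x2 + 0.29x3 with:
  36.1x1 + 0.3x2 + 0.8x3 ≥ 69.9   (calcium)
  50.3x1 + 2.2x2 + 7.8x3 ≥ 32.8   (lysine)
  24.4x1 + 3x2 + 8.1x3 ≥ 49.8   (phosphorus)
  13.7x1 + 13x2 + 12.2x3 ≥ 13.4   (metabolisable energy)
  x1, x2, x3 ≥ 0.
The minimum-cost mix takes nothing from sorghum — only fish meal, DDGS. Binding constraints: calcium and phosphorus.
Optimal quantities: fish meal = 1.929 kg, DDGS = 0.3379 kg.
Hence cost = 1.34·1.929 + 0.29·0.3379 = £2.6829.

£2.68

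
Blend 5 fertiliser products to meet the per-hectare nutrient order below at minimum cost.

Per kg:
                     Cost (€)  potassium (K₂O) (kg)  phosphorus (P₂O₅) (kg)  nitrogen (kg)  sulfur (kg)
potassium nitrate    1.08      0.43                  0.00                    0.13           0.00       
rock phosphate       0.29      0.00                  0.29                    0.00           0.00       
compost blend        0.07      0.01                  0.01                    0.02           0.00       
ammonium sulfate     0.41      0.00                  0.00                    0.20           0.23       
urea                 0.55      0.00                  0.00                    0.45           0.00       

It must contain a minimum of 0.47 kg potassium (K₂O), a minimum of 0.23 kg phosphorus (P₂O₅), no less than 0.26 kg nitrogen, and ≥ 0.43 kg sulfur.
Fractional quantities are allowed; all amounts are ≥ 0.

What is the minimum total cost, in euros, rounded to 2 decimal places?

Let x1 = kg of potassium nitrate, x2 = kg of rock phosphate, x3 = kg of compost blend, x4 = kg of ammonium sulfate, x5 = kg of urea.
Minimize 1.08x1 + 0.29x2 + 0.07x3 + 0.41x4 + 0.55x5 with:
  0.43x1 + 0.01x3 ≥ 0.47   (potassium (K₂O))
  0.29x2 + 0.01x3 ≥ 0.23   (phosphorus (P₂O₅))
  0.13x1 + 0.02x3 + 0.2x4 + 0.45x5 ≥ 0.26   (nitrogen)
  0.23x4 ≥ 0.43   (sulfur)
  x1, x2, x3, x4, x5 ≥ 0.
At the optimum only potassium nitrate, rock phosphate, ammonium sulfate are positive (compost blend, urea = 0). There the potassium (K₂O), phosphorus (P₂O₅), sulfur constraints are tight.
So potassium nitrate = 1.093 kg, rock phosphate = 0.7931 kg, ammonium sulfate = 1.87 kg.
Total cost: 1.08·1.093 + 0.29·0.7931 + 0.41·1.87 = 2.1771.

€2.18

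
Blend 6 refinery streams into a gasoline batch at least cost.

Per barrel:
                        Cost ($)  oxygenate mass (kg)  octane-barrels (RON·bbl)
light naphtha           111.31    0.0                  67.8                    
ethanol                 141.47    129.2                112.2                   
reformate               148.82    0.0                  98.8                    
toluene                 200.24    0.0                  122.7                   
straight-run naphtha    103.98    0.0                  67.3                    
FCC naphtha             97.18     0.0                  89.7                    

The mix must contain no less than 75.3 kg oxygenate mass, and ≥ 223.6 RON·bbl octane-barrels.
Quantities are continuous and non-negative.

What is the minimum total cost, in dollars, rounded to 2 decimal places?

Set it up as a linear program. Let x1 = barrels of light naphtha, x2 = barrels of ethanol, x3 = barrels of reformate, x4 = barrels of toluene, x5 = barrels of straight-run naphtha, x6 = barrels of FCC naphtha.
Minimise 111.31x1 + 141.47x2 + 148.82x3 + 200.24x4 + 103.98x5 + 97.18x6 subject to:
  129.2x2 ≥ 75.3   (oxygenate mass)
  67.8x1 + 112.2x2 + 98.8x3 + 122.7x4 + 67.3x5 + 89.7x6 ≥ 223.6   (octane-barrels)
  x1, x2, x3, x4, x5, x6 ≥ 0.
At the optimum only ethanol, FCC naphtha are positive (light naphtha, reformate, toluene, straight-run naphtha = 0). There the oxygenate mass and octane-barrels constraints are tight.
So ethanol = 0.58282 barrels, FCC naphtha = 1.7637 barrels.
Objective = 141.47·0.58282 + 97.18·1.7637 = 253.8479.

$253.85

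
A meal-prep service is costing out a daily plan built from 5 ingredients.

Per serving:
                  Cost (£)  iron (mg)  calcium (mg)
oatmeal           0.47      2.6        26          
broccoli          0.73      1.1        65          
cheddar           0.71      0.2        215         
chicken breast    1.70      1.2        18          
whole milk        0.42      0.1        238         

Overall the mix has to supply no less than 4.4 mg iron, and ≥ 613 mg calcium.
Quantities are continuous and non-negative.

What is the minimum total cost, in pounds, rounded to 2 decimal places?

Set it up as a linear program. Let x1 = servings of oatmeal, x2 = servings of broccoli, x3 = servings of cheddar, x4 = servings of chicken breast, x5 = servings of whole milk.
Minimise 0.47x1 + 0.73x2 + 0.71x3 + 1.7x4 + 0.42x5 subject to:
  2.6x1 + 1.1x2 + 0.2x3 + 1.2x4 + 0.1x5 ≥ 4.4   (iron)
  26x1 + 65x2 + 215x3 + 18x4 + 238x5 ≥ 613   (calcium)
  x1, x2, x3, x4, x5 ≥ 0.
The minimum-cost mix takes nothing from broccoli, cheddar, chicken breast — only oatmeal, whole milk. The iron and calcium requirements are met with equality.
So oatmeal = 1.6 servings, whole milk = 2.401 servings.
Hence cost = 0.47·1.6 + 0.42·2.401 = £1.7604.

£1.76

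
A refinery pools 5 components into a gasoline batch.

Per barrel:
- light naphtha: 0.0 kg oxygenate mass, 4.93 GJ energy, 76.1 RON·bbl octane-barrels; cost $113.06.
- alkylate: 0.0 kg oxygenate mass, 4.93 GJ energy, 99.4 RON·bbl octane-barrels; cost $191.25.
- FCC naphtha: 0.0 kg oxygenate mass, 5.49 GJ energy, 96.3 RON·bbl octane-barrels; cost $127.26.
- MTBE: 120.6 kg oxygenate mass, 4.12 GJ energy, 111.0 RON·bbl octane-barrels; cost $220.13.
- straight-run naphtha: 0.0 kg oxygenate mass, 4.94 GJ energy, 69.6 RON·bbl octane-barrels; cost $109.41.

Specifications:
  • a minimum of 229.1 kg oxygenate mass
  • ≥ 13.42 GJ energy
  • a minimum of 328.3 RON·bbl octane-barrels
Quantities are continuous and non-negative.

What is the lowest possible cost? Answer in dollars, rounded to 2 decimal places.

$573.37

This is a linear program. Let x1 = barrels of light naphtha, x2 = barrels of alkylate, x3 = barrels of FCC naphtha, x4 = barrels of MTBE, x5 = barrels of straight-run naphtha.
Minimise 113.06x1 + 191.25x2 + 127.26x3 + 220.13x4 + 109.41x5 with:
  120.6x4 ≥ 229.1   (oxygenate mass)
  4.93x1 + 4.93x2 + 5.49x3 + 4.12x4 + 4.94x5 ≥ 13.42   (energy)
  76.1x1 + 99.4x2 + 96.3x3 + 111x4 + 69.6x5 ≥ 328.3   (octane-barrels)
  x1, x2, x3, x4, x5 ≥ 0.
The minimum-cost mix takes nothing from light naphtha, alkylate, straight-run naphtha — only FCC naphtha, MTBE. The oxygenate mass and octane-barrels requirements are met with equality.
So FCC naphtha = 1.2195 barrels, MTBE = 1.8997 barrels.
Total cost: 127.26·1.2195 + 220.13·1.8997 = 573.3745.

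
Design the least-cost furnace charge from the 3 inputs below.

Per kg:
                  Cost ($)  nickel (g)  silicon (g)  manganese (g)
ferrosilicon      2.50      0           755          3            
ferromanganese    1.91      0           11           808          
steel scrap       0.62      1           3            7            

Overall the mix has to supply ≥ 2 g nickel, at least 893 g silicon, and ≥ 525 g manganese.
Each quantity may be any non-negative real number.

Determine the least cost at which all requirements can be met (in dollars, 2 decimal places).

$5.35

Treat it as an LP. Let x1 = kg of ferrosilicon, x2 = kg of ferromanganese, x3 = kg of steel scrap.
Minimise 2.5x1 + 1.91x2 + 0.62x3 with:
  1x3 ≥ 2   (nickel)
  755x1 + 11x2 + 3x3 ≥ 893   (silicon)
  3x1 + 808x2 + 7x3 ≥ 525   (manganese)
  x1, x2, x3 ≥ 0.
All 3 inputs are positive at the optimum. Binding constraints: nickel, silicon, manganese.
Optimal quantities: ferrosilicon = 1.166 kg, ferromanganese = 0.6281 kg, steel scrap = 2 kg.
Cost = 2.5·1.166 + 1.91·0.6281 + 0.62·2 = 5.3547.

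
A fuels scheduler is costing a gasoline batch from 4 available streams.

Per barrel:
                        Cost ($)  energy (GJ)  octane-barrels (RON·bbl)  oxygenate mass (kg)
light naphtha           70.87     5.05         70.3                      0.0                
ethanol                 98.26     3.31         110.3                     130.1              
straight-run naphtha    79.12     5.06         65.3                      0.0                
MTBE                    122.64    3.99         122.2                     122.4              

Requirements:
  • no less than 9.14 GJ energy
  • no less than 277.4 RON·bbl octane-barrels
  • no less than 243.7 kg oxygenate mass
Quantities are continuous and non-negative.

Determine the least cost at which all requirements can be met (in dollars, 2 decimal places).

Let x1 = barrels of light naphtha, x2 = barrels of ethanol, x3 = barrels of straight-run naphtha, x4 = barrels of MTBE.
min 70.87x1 + 98.26x2 + 79.12x3 + 122.64x4 with:
  5.05x1 + 3.31x2 + 5.06x3 + 3.99x4 ≥ 9.14   (energy)
  70.3x1 + 110.3x2 + 65.3x3 + 122.2x4 ≥ 277.4   (octane-barrels)
  130.1x2 + 122.4x4 ≥ 243.7   (oxygenate mass)
  x1, x2, x3, x4 ≥ 0.
The optimal basis is {light naphtha, ethanol}; straight-run naphtha, MTBE drop out. There the energy and octane-barrels constraints are tight.
Optimal quantities: light naphtha = 0.27734 barrels, ethanol = 2.3382 barrels.
Objective = 70.87·0.27734 + 98.26·2.3382 = 249.4066.

$249.41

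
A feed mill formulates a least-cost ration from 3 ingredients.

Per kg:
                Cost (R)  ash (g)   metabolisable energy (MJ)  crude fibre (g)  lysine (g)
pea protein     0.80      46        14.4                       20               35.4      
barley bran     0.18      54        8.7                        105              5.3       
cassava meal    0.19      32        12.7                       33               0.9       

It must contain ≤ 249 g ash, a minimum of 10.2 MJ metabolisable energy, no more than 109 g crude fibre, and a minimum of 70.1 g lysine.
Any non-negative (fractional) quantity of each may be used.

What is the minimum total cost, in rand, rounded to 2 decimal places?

Let x1 = kg of pea protein, x2 = kg of barley bran, x3 = kg of cassava meal.
min 0.8x1 + 0.18x2 + 0.19x3 subject to:
  46x1 + 54x2 + 32x3 ≤ 249   (ash)
  14.4x1 + 8.7x2 + 12.7x3 ≥ 10.2   (metabolisable energy)
  20x1 + 105x2 + 33x3 ≤ 109   (crude fibre)
  35.4x1 + 5.3x2 + 0.9x3 ≥ 70.1   (lysine)
  x1, x2, x3 ≥ 0.
The cheapest feasible vertex uses only pea protein; barley bran, cassava meal are not used. Binding constraint: lysine.
That vertex is x1 = 1.98.
Hence cost = 0.8·1.98 = R1.5840.

R1.58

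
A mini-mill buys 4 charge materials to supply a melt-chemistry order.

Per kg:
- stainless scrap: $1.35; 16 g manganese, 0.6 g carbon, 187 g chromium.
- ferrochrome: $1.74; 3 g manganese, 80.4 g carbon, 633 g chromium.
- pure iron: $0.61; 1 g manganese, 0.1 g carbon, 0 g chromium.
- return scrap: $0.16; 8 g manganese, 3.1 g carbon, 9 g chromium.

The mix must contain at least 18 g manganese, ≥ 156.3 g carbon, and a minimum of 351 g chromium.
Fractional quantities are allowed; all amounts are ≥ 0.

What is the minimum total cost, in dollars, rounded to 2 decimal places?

This is a linear program. Let x1 = kg of stainless scrap, x2 = kg of ferrochrome, x3 = kg of pure iron, x4 = kg of return scrap.
Minimize 1.35x1 + 1.74x2 + 0.61x3 + 0.16x4 s.t.:
  16x1 + 3x2 + 1x3 + 8x4 ≥ 18   (manganese)
  0.6x1 + 80.4x2 + 0.1x3 + 3.1x4 ≥ 156.3   (carbon)
  187x1 + 633x2 + 9x4 ≥ 351   (chromium)
  x1, x2, x3, x4 ≥ 0.
The optimal basis is {ferrochrome, return scrap}; stainless scrap, pure iron drop out. Binding constraints: manganese and carbon.
Optimal quantities: ferrochrome = 1.885 kg, return scrap = 1.543 kg.
Hence cost = 1.74·1.885 + 0.16·1.543 = $3.5268.

$3.53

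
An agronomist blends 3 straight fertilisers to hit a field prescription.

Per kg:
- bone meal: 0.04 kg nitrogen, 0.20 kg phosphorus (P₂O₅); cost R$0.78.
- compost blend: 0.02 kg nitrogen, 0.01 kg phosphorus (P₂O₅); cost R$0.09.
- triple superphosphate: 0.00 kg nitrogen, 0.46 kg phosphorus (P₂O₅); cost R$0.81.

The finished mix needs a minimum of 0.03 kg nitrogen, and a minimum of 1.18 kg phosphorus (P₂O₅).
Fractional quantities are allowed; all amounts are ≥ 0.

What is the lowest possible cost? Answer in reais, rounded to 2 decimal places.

Set it up as a linear program. Let x1 = kg of bone meal, x2 = kg of compost blend, x3 = kg of triple superphosphate.
min 0.78x1 + 0.09x2 + 0.81x3 s.t.:
  0.04x1 + 0.02x2 ≥ 0.03   (nitrogen)
  0.2x1 + 0.01x2 + 0.46x3 ≥ 1.18   (phosphorus (P₂O₅))
  x1, x2, x3 ≥ 0.
The cheapest feasible vertex uses only compost blend, triple superphosphate; bone meal is not used. The nitrogen and phosphorus (P₂O₅) requirements are met with equality.
So compost blend = 1.5 kg, triple superphosphate = 2.533 kg.
Objective = 0.09·1.5 + 0.81·2.533 = 2.1867.

R$2.19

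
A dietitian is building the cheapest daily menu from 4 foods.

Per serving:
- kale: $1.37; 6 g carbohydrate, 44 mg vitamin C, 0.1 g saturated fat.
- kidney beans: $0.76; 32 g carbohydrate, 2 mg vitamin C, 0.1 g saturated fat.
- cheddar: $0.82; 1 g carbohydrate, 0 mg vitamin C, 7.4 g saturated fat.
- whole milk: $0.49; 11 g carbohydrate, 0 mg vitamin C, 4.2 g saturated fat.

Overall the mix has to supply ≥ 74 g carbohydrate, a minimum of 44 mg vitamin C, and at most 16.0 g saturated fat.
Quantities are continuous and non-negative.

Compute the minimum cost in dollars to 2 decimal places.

$2.87

Treat it as an LP. Let x1 = servings of kale, x2 = servings of kidney beans, x3 = servings of cheddar, x4 = servings of whole milk.
Minimize 1.37x1 + 0.76x2 + 0.82x3 + 0.49x4 subject to:
  6x1 + 32x2 + 1x3 + 11x4 ≥ 74   (carbohydrate)
  44x1 + 2x2 ≥ 44   (vitamin C)
  0.1x1 + 0.1x2 + 7.4x3 + 4.2x4 ≤ 16   (saturated fat)
  x1, x2, x3, x4 ≥ 0.
The cheapest feasible vertex uses only kale, kidney beans; cheddar, whole milk are not used. There the carbohydrate and vitamin C constraints are tight.
Optimal quantities: kale = 0.9026 servings, kidney beans = 2.143 servings.
Total cost: 1.37·0.9026 + 0.76·2.143 = 2.8652.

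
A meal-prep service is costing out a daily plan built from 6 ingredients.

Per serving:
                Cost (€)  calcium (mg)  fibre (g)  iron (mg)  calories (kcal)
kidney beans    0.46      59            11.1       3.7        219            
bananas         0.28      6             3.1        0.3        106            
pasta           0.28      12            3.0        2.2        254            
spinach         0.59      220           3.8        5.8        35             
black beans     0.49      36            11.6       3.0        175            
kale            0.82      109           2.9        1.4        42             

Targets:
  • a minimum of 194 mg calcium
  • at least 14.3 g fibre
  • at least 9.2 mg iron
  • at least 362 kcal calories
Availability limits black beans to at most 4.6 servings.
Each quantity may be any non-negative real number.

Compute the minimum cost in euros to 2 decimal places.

€1.04

Let x1 = servings of kidney beans, x2 = servings of bananas, x3 = servings of pasta, x4 = servings of spinach, x5 = servings of black beans, x6 = servings of kale.
min 0.46x1 + 0.28x2 + 0.28x3 + 0.59x4 + 0.49x5 + 0.82x6 with:
  59x1 + 6x2 + 12x3 + 220x4 + 36x5 + 109x6 ≥ 194   (calcium)
  11.1x1 + 3.1x2 + 3x3 + 3.8x4 + 11.6x5 + 2.9x6 ≥ 14.3   (fibre)
  3.7x1 + 0.3x2 + 2.2x3 + 5.8x4 + 3x5 + 1.4x6 ≥ 9.2   (iron)
  219x1 + 106x2 + 254x3 + 35x4 + 175x5 + 42x6 ≥ 362   (calories)
  x5 ≤ 4.6
  x1, x2, x3, x4, x5, x6 ≥ 0.
The optimal basis is {kidney beans, pasta, spinach}; bananas, black beans, kale drop out. Binding constraints: fibre, iron, calories.
That vertex is x1 = 0.8495, x3 = 0.5792, x4 = 0.8246.
Total cost: 0.46·0.8495 + 0.28·0.5792 + 0.59·0.8246 = 1.0395.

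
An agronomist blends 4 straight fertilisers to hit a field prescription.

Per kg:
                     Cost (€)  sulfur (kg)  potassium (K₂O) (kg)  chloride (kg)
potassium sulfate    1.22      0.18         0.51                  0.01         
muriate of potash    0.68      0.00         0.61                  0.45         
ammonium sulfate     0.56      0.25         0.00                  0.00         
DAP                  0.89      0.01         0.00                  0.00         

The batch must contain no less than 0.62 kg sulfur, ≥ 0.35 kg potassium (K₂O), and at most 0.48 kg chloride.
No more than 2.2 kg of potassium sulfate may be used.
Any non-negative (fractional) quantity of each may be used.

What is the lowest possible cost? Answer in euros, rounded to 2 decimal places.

€1.78

Set it up as a linear program. Let x1 = kg of potassium sulfate, x2 = kg of muriate of potash, x3 = kg of ammonium sulfate, x4 = kg of DAP.
Minimise 1.22x1 + 0.68x2 + 0.56x3 + 0.89x4 subject to:
  0.18x1 + 0.25x3 + 0.01x4 ≥ 0.62   (sulfur)
  0.51x1 + 0.61x2 ≥ 0.35   (potassium (K₂O))
  0.01x1 + 0.45x2 ≤ 0.48   (chloride)
  x1 ≤ 2.2
  x1, x2, x3, x4 ≥ 0.
The minimum-cost mix takes nothing from potassium sulfate, DAP — only muriate of potash, ammonium sulfate. There the sulfur and potassium (K₂O) constraints are tight.
Optimal quantities: muriate of potash = 0.5738 kg, ammonium sulfate = 2.48 kg.
Cost = 0.68·0.5738 + 0.56·2.48 = 1.7790.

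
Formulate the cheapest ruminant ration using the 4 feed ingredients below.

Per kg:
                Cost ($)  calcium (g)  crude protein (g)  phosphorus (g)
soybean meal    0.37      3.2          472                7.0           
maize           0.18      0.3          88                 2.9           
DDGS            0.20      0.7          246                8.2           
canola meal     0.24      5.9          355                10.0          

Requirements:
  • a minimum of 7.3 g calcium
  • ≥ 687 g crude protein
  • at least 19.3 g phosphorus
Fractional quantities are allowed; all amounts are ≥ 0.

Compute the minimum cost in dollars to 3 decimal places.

$0.464

Let x1 = kg of soybean meal, x2 = kg of maize, x3 = kg of DDGS, x4 = kg of canola meal.
min 0.37x1 + 0.18x2 + 0.2x3 + 0.24x4 with:
  3.2x1 + 0.3x2 + 0.7x3 + 5.9x4 ≥ 7.3   (calcium)
  472x1 + 88x2 + 246x3 + 355x4 ≥ 687   (crude protein)
  7x1 + 2.9x2 + 8.2x3 + 10x4 ≥ 19.3   (phosphorus)
  x1, x2, x3, x4 ≥ 0.
The cheapest feasible vertex uses only canola meal; soybean meal, maize, DDGS are not used. The crude protein requirement is met with equality.
So canola meal = 1.935 kg.
Hence cost = 0.24·1.935 = $0.46440.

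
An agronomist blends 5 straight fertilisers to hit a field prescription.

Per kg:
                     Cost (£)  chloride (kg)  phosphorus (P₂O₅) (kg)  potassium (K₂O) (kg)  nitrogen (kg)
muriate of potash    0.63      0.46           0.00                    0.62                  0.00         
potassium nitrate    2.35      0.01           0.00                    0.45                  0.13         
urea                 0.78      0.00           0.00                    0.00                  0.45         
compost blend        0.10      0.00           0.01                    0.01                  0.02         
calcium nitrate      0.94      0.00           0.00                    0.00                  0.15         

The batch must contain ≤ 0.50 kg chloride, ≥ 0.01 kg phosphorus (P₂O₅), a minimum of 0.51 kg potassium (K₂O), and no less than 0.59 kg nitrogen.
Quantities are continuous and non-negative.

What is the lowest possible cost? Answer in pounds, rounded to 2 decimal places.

Set it up as a linear program. Let x1 = kg of muriate of potash, x2 = kg of potassium nitrate, x3 = kg of urea, x4 = kg of compost blend, x5 = kg of calcium nitrate.
min 0.63x1 + 2.35x2 + 0.78x3 + 0.1x4 + 0.94x5 subject to:
  0.46x1 + 0.01x2 ≤ 0.5   (chloride)
  0.01x4 ≥ 0.01   (phosphorus (P₂O₅))
  0.62x1 + 0.45x2 + 0.01x4 ≥ 0.51   (potassium (K₂O))
  0.13x2 + 0.45x3 + 0.02x4 + 0.15x5 ≥ 0.59   (nitrogen)
  x1, x2, x3, x4, x5 ≥ 0.
The minimum-cost mix takes nothing from potassium nitrate, calcium nitrate — only muriate of potash, urea, compost blend. There the phosphorus (P₂O₅), potassium (K₂O), nitrogen constraints are tight.
Solving gives x1 = 0.8065, x3 = 1.267, x4 = 1.
Hence cost = 0.63·0.8065 + 0.78·1.267 + 0.1·1 = £1.5964.

£1.60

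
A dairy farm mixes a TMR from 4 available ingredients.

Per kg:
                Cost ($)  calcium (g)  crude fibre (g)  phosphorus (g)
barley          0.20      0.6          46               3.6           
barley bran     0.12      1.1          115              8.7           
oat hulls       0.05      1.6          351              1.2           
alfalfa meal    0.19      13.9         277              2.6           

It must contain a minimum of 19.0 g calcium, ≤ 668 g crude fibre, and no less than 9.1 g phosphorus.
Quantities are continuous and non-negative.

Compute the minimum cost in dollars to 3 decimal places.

This is a linear program. Let x1 = kg of barley, x2 = kg of barley bran, x3 = kg of oat hulls, x4 = kg of alfalfa meal.
Minimize 0.2x1 + 0.12x2 + 0.05x3 + 0.19x4 with:
  0.6x1 + 1.1x2 + 1.6x3 + 13.9x4 ≥ 19   (calcium)
  46x1 + 115x2 + 351x3 + 277x4 ≤ 668   (crude fibre)
  3.6x1 + 8.7x2 + 1.2x3 + 2.6x4 ≥ 9.1   (phosphorus)
  x1, x2, x3, x4 ≥ 0.
The minimum-cost mix takes nothing from barley, oat hulls — only barley bran, alfalfa meal. The calcium and phosphorus requirements are met with equality.
Solving gives x2 = 0.6529, x4 = 1.315.
Objective = 0.12·0.6529 + 0.19·1.315 = 0.32820.

$0.328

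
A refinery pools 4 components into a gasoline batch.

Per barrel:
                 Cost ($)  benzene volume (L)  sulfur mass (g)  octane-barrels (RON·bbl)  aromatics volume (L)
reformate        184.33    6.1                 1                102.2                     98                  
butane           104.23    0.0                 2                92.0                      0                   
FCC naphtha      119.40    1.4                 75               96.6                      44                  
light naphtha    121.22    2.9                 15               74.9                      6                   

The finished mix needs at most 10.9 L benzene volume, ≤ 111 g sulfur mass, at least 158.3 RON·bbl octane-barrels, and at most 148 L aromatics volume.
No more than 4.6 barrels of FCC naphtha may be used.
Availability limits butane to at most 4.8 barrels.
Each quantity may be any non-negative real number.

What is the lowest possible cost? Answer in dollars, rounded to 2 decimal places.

$179.34

Let x1 = barrels of reformate, x2 = barrels of butane, x3 = barrels of FCC naphtha, x4 = barrels of light naphtha.
min 184.33x1 + 104.23x2 + 119.4x3 + 121.22x4 with:
  6.1x1 + 1.4x3 + 2.9x4 ≤ 10.9   (benzene volume)
  1x1 + 2x2 + 75x3 + 15x4 ≤ 111   (sulfur mass)
  102.2x1 + 92x2 + 96.6x3 + 74.9x4 ≥ 158.3   (octane-barrels)
  98x1 + 44x3 + 6x4 ≤ 148   (aromatics volume)
  x3 ≤ 4.6
  x2 ≤ 4.8
  x1, x2, x3, x4 ≥ 0.
The optimal basis is {butane}; reformate, FCC naphtha, light naphtha drop out. The octane-barrels requirement is met with equality.
That vertex is x2 = 1.72065.
Cost = 104.23·1.72065 = 179.3433.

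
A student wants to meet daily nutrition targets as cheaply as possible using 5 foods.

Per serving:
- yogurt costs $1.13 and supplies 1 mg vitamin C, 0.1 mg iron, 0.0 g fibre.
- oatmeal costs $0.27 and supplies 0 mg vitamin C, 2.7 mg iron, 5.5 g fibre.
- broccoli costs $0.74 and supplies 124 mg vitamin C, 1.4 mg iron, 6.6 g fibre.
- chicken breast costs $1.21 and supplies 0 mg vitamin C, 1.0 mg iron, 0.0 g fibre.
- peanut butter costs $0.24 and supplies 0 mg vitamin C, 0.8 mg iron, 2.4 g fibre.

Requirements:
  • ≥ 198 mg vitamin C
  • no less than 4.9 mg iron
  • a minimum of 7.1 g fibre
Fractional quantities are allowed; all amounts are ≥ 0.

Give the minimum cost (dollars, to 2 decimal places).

Treat it as an LP. Let x1 = servings of yogurt, x2 = servings of oatmeal, x3 = servings of broccoli, x4 = servings of chicken breast, x5 = servings of peanut butter.
Minimise 1.13x1 + 0.27x2 + 0.74x3 + 1.21x4 + 0.24x5 subject to:
  1x1 + 124x3 ≥ 198   (vitamin C)
  0.1x1 + 2.7x2 + 1.4x3 + 1x4 + 0.8x5 ≥ 4.9   (iron)
  5.5x2 + 6.6x3 + 2.4x5 ≥ 7.1   (fibre)
  x1, x2, x3, x4, x5 ≥ 0.
At the optimum only oatmeal, broccoli are positive (yogurt, chicken breast, peanut butter = 0). There the vitamin C and iron constraints are tight.
That vertex is x2 = 0.9869, x3 = 1.597.
Cost = 0.27·0.9869 + 0.74·1.597 = 1.4482.

$1.45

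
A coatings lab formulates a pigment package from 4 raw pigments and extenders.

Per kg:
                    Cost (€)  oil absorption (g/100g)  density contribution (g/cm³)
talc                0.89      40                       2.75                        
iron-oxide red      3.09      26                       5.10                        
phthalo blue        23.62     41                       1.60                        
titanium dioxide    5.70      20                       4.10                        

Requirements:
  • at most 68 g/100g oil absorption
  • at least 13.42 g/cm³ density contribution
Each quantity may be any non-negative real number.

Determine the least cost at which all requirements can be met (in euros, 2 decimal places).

Treat it as an LP. Let x1 = kg of talc, x2 = kg of iron-oxide red, x3 = kg of phthalo blue, x4 = kg of titanium dioxide.
Minimize 0.89x1 + 3.09x2 + 23.62x3 + 5.7x4 subject to:
  40x1 + 26x2 + 41x3 + 20x4 ≤ 68   (oil absorption)
  2.75x1 + 5.1x2 + 1.6x3 + 4.1x4 ≥ 13.42   (density contribution)
  x1, x2, x3, x4 ≥ 0.
The cheapest feasible vertex uses only iron-oxide red, titanium dioxide; talc, phthalo blue are not used. Binding constraints: oil absorption and density contribution.
That vertex is x2 = 2.261, x4 = 0.4609.
Hence cost = 3.09·2.261 + 5.7·0.4609 = €9.6136.

€9.61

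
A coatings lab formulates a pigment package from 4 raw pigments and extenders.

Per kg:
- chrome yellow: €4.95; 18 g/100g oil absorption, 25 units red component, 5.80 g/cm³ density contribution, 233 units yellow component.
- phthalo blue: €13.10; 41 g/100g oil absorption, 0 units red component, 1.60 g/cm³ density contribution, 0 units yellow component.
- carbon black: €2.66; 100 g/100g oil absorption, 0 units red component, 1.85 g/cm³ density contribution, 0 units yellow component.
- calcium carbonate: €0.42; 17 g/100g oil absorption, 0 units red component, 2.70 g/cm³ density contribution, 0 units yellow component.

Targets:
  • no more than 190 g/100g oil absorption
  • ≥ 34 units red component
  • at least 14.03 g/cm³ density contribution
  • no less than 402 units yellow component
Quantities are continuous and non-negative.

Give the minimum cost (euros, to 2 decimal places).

Set it up as a linear program. Let x1 = kg of chrome yellow, x2 = kg of phthalo blue, x3 = kg of carbon black, x4 = kg of calcium carbonate.
Minimize 4.95x1 + 13.1x2 + 2.66x3 + 0.42x4 s.t.:
  18x1 + 41x2 + 100x3 + 17x4 ≤ 190   (oil absorption)
  25x1 ≥ 34   (red component)
  5.8x1 + 1.6x2 + 1.85x3 + 2.7x4 ≥ 14.03   (density contribution)
  233x1 ≥ 402   (yellow component)
  x1, x2, x3, x4 ≥ 0.
The cheapest feasible vertex uses only chrome yellow, calcium carbonate; phthalo blue, carbon black are not used. There the density contribution and yellow component constraints are tight.
Solving gives x1 = 1.7253, x4 = 1.49.
Cost = 4.95·1.7253 + 0.42·1.49 = 9.1660.

€9.17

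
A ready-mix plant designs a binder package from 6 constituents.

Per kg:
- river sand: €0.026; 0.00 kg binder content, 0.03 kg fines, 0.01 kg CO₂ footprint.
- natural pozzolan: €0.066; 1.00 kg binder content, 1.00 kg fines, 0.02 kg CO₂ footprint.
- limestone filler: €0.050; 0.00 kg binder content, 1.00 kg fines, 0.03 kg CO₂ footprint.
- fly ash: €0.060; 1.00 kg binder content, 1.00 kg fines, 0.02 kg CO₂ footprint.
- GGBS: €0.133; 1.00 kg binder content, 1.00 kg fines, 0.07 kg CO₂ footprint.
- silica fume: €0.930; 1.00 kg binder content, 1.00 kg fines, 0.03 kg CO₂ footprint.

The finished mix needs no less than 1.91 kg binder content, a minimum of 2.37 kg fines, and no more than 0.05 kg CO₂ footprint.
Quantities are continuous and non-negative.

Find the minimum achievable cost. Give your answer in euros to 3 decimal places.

Treat it as an LP. Let x1 = kg of river sand, x2 = kg of natural pozzolan, x3 = kg of limestone filler, x4 = kg of fly ash, x5 = kg of GGBS, x6 = kg of silica fume.
Minimize 0.026x1 + 0.066x2 + 0.05x3 + 0.06x4 + 0.133x5 + 0.93x6 with:
  1x2 + 1x4 + 1x5 + 1x6 ≥ 1.91   (binder content)
  0.03x1 + 1x2 + 1x3 + 1x4 + 1x5 + 1x6 ≥ 2.37   (fines)
  0.01x1 + 0.02x2 + 0.03x3 + 0.02x4 + 0.07x5 + 0.03x6 ≤ 0.05   (CO₂ footprint)
  x1, x2, x3, x4, x5, x6 ≥ 0.
The optimal basis is {limestone filler, fly ash}; river sand, natural pozzolan, GGBS, silica fume drop out. There the fines and CO₂ footprint constraints are tight.
So limestone filler = 0.26 kg, fly ash = 2.11 kg.
Total cost: 0.05·0.26 + 0.06·2.11 = 0.13960.

€0.140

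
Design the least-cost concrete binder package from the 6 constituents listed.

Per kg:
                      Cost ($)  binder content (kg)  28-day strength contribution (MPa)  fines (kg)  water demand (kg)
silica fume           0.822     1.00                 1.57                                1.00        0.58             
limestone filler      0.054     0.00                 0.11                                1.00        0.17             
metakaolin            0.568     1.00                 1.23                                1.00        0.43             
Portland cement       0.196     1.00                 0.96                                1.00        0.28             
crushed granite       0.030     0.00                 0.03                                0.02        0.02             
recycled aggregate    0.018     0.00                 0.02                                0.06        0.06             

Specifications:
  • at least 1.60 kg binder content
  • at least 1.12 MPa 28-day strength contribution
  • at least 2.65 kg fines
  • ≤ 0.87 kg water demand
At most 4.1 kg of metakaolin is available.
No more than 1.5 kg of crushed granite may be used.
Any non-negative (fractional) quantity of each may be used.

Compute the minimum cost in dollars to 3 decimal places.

Let x1 = kg of silica fume, x2 = kg of limestone filler, x3 = kg of metakaolin, x4 = kg of Portland cement, x5 = kg of crushed granite, x6 = kg of recycled aggregate.
Minimize 0.822x1 + 0.054x2 + 0.568x3 + 0.196x4 + 0.03x5 + 0.018x6 with:
  1x1 + 1x3 + 1x4 ≥ 1.6   (binder content)
  1.57x1 + 0.11x2 + 1.23x3 + 0.96x4 + 0.03x5 + 0.02x6 ≥ 1.12   (28-day strength contribution)
  1x1 + 1x2 + 1x3 + 1x4 + 0.02x5 + 0.06x6 ≥ 2.65   (fines)
  0.58x1 + 0.17x2 + 0.43x3 + 0.28x4 + 0.02x5 + 0.06x6 ≤ 0.87   (water demand)
  x3 ≤ 4.1
  x5 ≤ 1.5
  x1, x2, x3, x4, x5, x6 ≥ 0.
The optimal basis is {limestone filler, Portland cement}; silica fume, metakaolin, crushed granite, recycled aggregate drop out. Binding constraints: binder content and fines.
Solving gives x2 = 1.05, x4 = 1.6.
Cost = 0.054·1.05 + 0.196·1.6 = 0.37030.

$0.370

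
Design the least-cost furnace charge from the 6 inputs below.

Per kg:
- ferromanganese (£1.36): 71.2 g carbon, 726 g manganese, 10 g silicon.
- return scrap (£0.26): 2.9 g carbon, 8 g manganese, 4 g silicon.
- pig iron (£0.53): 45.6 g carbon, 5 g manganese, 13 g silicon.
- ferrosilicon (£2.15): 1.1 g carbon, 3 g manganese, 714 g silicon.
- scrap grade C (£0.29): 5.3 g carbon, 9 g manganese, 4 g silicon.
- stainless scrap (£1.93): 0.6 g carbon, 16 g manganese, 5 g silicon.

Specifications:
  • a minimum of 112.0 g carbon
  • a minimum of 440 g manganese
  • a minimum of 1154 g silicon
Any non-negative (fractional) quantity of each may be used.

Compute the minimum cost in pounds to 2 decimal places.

Treat it as an LP. Let x1 = kg of ferromanganese, x2 = kg of return scrap, x3 = kg of pig iron, x4 = kg of ferrosilicon, x5 = kg of scrap grade C, x6 = kg of stainless scrap.
Minimize 1.36x1 + 0.26x2 + 0.53x3 + 2.15x4 + 0.29x5 + 1.93x6 s.t.:
  71.2x1 + 2.9x2 + 45.6x3 + 1.1x4 + 5.3x5 + 0.6x6 ≥ 112   (carbon)
  726x1 + 8x2 + 5x3 + 3x4 + 9x5 + 16x6 ≥ 440   (manganese)
  10x1 + 4x2 + 13x3 + 714x4 + 4x5 + 5x6 ≥ 1154   (silicon)
  x1, x2, x3, x4, x5, x6 ≥ 0.
The optimal basis is {ferromanganese, pig iron, ferrosilicon}; return scrap, scrap grade C, stainless scrap drop out. Binding constraints: carbon, manganese, silicon.
So ferromanganese = 0.5892 kg, pig iron = 1.498 kg, ferrosilicon = 1.581 kg.
Cost = 1.36·0.5892 + 0.53·1.498 + 2.15·1.581 = 4.9944.

£4.99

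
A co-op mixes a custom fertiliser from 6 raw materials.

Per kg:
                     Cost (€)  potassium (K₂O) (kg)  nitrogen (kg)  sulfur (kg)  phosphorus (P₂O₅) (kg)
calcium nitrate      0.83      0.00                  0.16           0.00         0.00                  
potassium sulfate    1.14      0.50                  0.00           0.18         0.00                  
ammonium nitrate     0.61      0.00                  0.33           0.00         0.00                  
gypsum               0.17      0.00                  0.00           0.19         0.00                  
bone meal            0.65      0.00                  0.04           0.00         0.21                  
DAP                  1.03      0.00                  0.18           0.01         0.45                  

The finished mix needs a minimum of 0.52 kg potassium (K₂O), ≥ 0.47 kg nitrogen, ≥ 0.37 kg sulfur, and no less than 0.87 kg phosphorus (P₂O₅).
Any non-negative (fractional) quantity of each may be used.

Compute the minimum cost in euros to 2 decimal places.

€3.55

This is a linear program. Let x1 = kg of calcium nitrate, x2 = kg of potassium sulfate, x3 = kg of ammonium nitrate, x4 = kg of gypsum, x5 = kg of bone meal, x6 = kg of DAP.
min 0.83x1 + 1.14x2 + 0.61x3 + 0.17x4 + 0.65x5 + 1.03x6 s.t.:
  0.5x2 ≥ 0.52   (potassium (K₂O))
  0.16x1 + 0.33x3 + 0.04x5 + 0.18x6 ≥ 0.47   (nitrogen)
  0.18x2 + 0.19x4 + 0.01x6 ≥ 0.37   (sulfur)
  0.21x5 + 0.45x6 ≥ 0.87   (phosphorus (P₂O₅))
  x1, x2, x3, x4, x5, x6 ≥ 0.
The minimum-cost mix takes nothing from calcium nitrate, bone meal — only potassium sulfate, ammonium nitrate, gypsum, DAP. Binding constraints: potassium (K₂O), nitrogen, sulfur, phosphorus (P₂O₅).
So potassium sulfate = 1.04 kg, ammonium nitrate = 0.3697 kg, gypsum = 0.8604 kg, DAP = 1.933 kg.
Total cost: 1.14·1.04 + 0.61·0.3697 + 0.17·0.8604 + 1.03·1.933 = 3.5484.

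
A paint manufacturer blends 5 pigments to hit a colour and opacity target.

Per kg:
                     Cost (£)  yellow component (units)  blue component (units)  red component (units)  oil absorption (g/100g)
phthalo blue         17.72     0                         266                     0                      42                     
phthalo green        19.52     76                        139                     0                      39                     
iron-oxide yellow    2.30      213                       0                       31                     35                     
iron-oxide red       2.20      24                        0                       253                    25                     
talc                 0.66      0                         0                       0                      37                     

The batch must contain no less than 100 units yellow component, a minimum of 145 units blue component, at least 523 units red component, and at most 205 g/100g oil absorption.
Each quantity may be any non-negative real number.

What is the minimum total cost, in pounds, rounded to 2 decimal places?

Let x1 = kg of phthalo blue, x2 = kg of phthalo green, x3 = kg of iron-oxide yellow, x4 = kg of iron-oxide red, x5 = kg of talc.
Minimise 17.72x1 + 19.52x2 + 2.3x3 + 2.2x4 + 0.66x5 with:
  76x2 + 213x3 + 24x4 ≥ 100   (yellow component)
  266x1 + 139x2 ≥ 145   (blue component)
  31x3 + 253x4 ≥ 523   (red component)
  42x1 + 39x2 + 35x3 + 25x4 + 37x5 ≤ 205   (oil absorption)
  x1, x2, x3, x4, x5 ≥ 0.
The optimal basis is {phthalo blue, iron-oxide yellow, iron-oxide red}; phthalo green, talc drop out. The yellow component, blue component, red component requirements are met with equality.
That vertex is x1 = 0.5451, x3 = 0.2399, x4 = 2.038.
Total cost: 17.72·0.5451 + 2.3·0.2399 + 2.2·2.038 = 14.6945.

£14.69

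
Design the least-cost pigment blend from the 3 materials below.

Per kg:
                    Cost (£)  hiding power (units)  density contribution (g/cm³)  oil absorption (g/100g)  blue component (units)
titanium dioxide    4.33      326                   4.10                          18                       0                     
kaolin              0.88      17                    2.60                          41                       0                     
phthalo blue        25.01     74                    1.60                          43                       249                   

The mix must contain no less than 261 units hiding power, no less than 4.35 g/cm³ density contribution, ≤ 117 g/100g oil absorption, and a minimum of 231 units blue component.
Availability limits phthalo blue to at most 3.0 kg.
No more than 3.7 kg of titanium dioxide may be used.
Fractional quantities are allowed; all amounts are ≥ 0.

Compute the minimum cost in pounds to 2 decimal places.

Set it up as a linear program. Let x1 = kg of titanium dioxide, x2 = kg of kaolin, x3 = kg of phthalo blue.
min 4.33x1 + 0.88x2 + 25.01x3 with:
  326x1 + 17x2 + 74x3 ≥ 261   (hiding power)
  4.1x1 + 2.6x2 + 1.6x3 ≥ 4.35   (density contribution)
  18x1 + 41x2 + 43x3 ≤ 117   (oil absorption)
  249x3 ≥ 231   (blue component)
  x3 ≤ 3
  x1 ≤ 3.7
  x1, x2, x3 ≥ 0.
The optimal mix uses every input. There the hiding power, density contribution, blue component constraints are tight.
Solving gives x1 = 0.5803, x2 = 0.1871, x3 = 0.9277.
Objective = 4.33·0.5803 + 0.88·0.1871 + 25.01·0.9277 = 25.8791.

£25.88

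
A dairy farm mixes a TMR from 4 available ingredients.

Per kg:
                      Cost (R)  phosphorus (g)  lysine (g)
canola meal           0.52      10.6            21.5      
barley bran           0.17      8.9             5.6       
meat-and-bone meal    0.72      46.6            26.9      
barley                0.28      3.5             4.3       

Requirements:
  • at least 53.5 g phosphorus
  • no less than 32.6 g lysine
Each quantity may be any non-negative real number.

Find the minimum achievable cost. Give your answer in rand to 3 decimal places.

This is a linear program. Let x1 = kg of canola meal, x2 = kg of barley bran, x3 = kg of meat-and-bone meal, x4 = kg of barley.
Minimize 0.52x1 + 0.17x2 + 0.72x3 + 0.28x4 s.t.:
  10.6x1 + 8.9x2 + 46.6x3 + 3.5x4 ≥ 53.5   (phosphorus)
  21.5x1 + 5.6x2 + 26.9x3 + 4.3x4 ≥ 32.6   (lysine)
  x1, x2, x3, x4 ≥ 0.
The optimal basis is {canola meal, meat-and-bone meal}; barley bran, barley drop out. There the phosphorus and lysine constraints are tight.
Solving gives x1 = 0.11163, x3 = 1.1227.
Total cost: 0.52·0.11163 + 0.72·1.1227 = 0.86639.

R0.866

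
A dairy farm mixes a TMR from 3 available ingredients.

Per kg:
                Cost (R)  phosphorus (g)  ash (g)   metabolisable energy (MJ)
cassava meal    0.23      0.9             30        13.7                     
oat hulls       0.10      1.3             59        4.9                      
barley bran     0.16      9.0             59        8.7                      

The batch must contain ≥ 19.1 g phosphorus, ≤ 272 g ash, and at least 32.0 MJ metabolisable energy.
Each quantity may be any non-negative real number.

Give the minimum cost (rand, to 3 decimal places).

R0.565

Let x1 = kg of cassava meal, x2 = kg of oat hulls, x3 = kg of barley bran.
min 0.23x1 + 0.1x2 + 0.16x3 subject to:
  0.9x1 + 1.3x2 + 9x3 ≥ 19.1   (phosphorus)
  30x1 + 59x2 + 59x3 ≤ 272   (ash)
  13.7x1 + 4.9x2 + 8.7x3 ≥ 32   (metabolisable energy)
  x1, x2, x3 ≥ 0.
At the optimum only cassava meal, barley bran are positive (oat hulls = 0). There the phosphorus and metabolisable energy constraints are tight.
Optimal quantities: cassava meal = 1.055 kg, barley bran = 2.017 kg.
Hence cost = 0.23·1.055 + 0.16·2.017 = R0.56537.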